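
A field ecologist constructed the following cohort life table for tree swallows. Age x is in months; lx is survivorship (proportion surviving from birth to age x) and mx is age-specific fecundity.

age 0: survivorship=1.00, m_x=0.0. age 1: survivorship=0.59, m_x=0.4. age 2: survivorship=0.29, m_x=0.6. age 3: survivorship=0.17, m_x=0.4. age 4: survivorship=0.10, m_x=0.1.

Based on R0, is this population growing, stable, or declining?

R0 = Σ lx·mx = 0 + 0.236 + 0.174 + 0.068 + 0.01 = 0.488
R0 < 1, so the population is declining.

declining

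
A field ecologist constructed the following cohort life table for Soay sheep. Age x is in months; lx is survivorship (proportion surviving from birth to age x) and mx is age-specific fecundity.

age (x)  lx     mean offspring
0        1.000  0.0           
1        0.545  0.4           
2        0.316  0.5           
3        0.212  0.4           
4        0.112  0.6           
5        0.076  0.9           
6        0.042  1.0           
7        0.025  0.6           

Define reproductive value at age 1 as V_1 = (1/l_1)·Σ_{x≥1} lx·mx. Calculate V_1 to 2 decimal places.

1.20

lx·mx for x ≥ 1: 0.218, 0.158, 0.0848, 0.0672, 0.0684, 0.042, 0.015 → sum = 0.6534
V_1 = 0.6534 / l_1 = 0.6534 / 0.545 = 1.198899… → 1.20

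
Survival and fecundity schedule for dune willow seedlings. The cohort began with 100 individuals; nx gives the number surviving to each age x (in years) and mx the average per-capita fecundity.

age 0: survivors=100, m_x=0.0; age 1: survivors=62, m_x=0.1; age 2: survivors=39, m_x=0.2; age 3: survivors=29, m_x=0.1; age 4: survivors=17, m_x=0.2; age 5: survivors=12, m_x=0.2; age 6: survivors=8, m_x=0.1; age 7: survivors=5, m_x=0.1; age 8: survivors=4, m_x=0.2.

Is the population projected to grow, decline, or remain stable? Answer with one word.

lx = nx/n0 = nx/100: 1, 0.62, 0.39, 0.29, 0.17, 0.12, 0.08, 0.05, 0.04
R0 = Σ lx·mx = 0 + 0.062 + 0.078 + 0.029 + 0.034 + 0.024 + 0.008 + 0.005 + 0.008 = 0.248
R0 < 1, so the population is declining.

declining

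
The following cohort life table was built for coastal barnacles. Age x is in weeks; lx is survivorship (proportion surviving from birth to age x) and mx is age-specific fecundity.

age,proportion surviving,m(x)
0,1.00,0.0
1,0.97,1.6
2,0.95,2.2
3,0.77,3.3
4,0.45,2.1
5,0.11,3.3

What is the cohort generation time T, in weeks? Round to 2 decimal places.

2.53

lx·mx: 0, 1.552, 2.09, 2.541, 0.945, 0.363 → R0 = 7.491
x·lx·mx: 0, 1.552, 4.18, 7.623, 3.78, 1.815 → Σ = 18.95
T = 18.95 / 7.491 = 2.529702… → 2.53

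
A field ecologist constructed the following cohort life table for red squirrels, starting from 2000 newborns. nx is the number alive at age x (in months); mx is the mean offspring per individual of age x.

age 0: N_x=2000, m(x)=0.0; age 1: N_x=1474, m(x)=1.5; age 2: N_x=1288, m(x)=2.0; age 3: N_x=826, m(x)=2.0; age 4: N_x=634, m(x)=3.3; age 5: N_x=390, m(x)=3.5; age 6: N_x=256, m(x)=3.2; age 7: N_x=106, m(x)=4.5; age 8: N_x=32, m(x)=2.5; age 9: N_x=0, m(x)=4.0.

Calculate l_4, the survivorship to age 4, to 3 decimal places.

0.317

l_4 = n_4/n_0 = 634/2000 = 0.317 → 0.317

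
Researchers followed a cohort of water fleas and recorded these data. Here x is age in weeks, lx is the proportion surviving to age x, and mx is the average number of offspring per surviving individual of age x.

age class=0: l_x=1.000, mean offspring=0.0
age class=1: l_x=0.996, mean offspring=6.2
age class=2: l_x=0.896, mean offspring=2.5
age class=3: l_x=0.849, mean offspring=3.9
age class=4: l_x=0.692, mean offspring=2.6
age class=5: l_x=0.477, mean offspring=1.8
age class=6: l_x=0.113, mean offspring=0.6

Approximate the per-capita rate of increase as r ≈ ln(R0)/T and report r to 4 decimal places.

R0 = Σ lx·mx = 0 + 6.1752 + 2.24 + 3.3111 + 1.7992 + 0.8586 + 0.0678 = 14.4519
Σ x·lx·mx = 32.4851; T = 32.4851/14.4519 = 2.24781…
r ≈ ln(R0)/T = ln(14.4519)/2.24781… = 1.188191… → 1.1882

1.1882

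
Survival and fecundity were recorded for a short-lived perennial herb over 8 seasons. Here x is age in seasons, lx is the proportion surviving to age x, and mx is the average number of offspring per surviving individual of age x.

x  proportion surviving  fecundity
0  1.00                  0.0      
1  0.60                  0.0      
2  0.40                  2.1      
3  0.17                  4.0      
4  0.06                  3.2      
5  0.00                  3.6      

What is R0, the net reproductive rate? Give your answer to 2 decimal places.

1.71

lx·mx by age: 0, 0, 0.84, 0.68, 0.192, 0
R0 = Σ lx·mx = 1.712 → 1.71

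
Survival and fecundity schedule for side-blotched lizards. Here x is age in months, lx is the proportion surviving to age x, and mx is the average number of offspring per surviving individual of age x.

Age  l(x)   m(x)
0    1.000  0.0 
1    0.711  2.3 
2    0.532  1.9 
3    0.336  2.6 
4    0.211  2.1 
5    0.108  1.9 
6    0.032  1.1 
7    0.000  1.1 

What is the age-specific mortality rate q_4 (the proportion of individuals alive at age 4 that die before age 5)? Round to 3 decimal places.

q_4 = (l_4 − l_5) / l_4 = (0.211 − 0.108) / 0.211
     = 0.103 / 0.211 = 0.488152… → 0.488

0.488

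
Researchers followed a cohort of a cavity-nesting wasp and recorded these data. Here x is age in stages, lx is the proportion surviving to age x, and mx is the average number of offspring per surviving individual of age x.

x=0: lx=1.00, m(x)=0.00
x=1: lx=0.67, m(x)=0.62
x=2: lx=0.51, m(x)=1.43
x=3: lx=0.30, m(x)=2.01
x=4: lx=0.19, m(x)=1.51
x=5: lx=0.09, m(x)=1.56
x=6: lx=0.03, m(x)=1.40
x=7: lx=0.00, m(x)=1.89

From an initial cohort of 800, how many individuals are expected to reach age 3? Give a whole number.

240

Expected survivors = N0 · l_3 = 800 × 0.30 = 240 → 240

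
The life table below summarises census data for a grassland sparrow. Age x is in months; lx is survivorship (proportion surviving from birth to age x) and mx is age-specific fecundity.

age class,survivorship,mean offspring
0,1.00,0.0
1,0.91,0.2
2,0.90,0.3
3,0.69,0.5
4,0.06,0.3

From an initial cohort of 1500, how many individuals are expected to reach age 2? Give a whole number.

Expected survivors = N0 · l_2 = 1500 × 0.90 = 1350 → 1350

1350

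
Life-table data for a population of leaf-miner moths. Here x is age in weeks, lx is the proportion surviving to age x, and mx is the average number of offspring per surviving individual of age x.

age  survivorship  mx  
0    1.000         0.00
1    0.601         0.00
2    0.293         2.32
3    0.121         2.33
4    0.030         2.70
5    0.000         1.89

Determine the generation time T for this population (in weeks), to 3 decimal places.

2.426

lx·mx: 0, 0, 0.67976, 0.28193, 0.081, 0 → R0 = 1.04269
x·lx·mx: 0, 0, 1.35952, 0.84579, 0.324, 0 → Σ = 2.52931
T = 2.52931 / 1.04269 = 2.425755… → 2.426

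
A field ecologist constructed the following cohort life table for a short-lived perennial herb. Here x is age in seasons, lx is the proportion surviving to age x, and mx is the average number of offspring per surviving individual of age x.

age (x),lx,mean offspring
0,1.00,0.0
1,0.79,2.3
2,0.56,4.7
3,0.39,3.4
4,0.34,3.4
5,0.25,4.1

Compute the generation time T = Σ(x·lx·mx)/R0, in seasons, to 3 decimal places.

2.615

lx·mx: 0, 1.817, 2.632, 1.326, 1.156, 1.025 → R0 = 7.956
x·lx·mx: 0, 1.817, 5.264, 3.978, 4.624, 5.125 → Σ = 20.808
T = 20.808 / 7.956 = 2.615385… → 2.615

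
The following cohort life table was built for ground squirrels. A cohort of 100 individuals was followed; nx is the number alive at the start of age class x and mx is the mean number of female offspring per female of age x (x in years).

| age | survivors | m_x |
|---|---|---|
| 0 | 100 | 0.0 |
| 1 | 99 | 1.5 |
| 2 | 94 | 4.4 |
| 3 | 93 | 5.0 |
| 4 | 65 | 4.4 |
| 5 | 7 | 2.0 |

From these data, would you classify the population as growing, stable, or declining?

lx = nx/n0 = nx/100: 1, 0.99, 0.94, 0.93, 0.65, 0.07
R0 = Σ lx·mx = 0 + 1.485 + 4.136 + 4.65 + 2.86 + 0.14 = 13.271
R0 > 1, so the population is growing.

growing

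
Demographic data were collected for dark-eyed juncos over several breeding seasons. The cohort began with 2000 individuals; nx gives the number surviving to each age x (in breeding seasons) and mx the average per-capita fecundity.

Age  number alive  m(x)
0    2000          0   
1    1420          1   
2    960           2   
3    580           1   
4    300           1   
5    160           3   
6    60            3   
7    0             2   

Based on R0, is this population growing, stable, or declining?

growing

lx = nx/n0 = nx/2000: 1, 0.71, 0.48, 0.29, 0.15, 0.08, 0.03, 0
R0 = Σ lx·mx = 0 + 0.71 + 0.96 + 0.29 + 0.15 + 0.24 + 0.09 + 0 = 2.44
R0 > 1, so the population is growing.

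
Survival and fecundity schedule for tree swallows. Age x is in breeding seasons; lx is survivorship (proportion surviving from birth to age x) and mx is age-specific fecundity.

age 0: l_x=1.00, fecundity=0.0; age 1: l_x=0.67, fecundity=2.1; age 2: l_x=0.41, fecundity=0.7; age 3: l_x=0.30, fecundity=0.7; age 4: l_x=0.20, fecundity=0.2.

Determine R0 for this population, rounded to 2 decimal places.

1.94

lx·mx by age: 0, 1.407, 0.287, 0.21, 0.04
R0 = Σ lx·mx = 1.944 → 1.94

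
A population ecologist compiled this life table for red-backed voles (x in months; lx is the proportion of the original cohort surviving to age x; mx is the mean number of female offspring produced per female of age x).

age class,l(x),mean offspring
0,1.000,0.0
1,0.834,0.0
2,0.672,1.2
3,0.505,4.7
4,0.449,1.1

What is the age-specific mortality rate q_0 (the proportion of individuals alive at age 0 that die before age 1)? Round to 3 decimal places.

q_0 = (l_0 − l_1) / l_0 = (1 − 0.834) / 1
     = 0.166 / 1 = 0.166 → 0.166

0.166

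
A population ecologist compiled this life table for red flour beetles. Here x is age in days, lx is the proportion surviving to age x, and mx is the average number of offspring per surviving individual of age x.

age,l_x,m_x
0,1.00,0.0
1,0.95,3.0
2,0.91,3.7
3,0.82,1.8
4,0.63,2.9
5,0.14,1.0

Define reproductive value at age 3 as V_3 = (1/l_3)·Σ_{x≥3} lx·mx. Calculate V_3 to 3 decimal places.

lx·mx for x ≥ 3: 1.476, 1.827, 0.14 → sum = 3.443
V_3 = 3.443 / l_3 = 3.443 / 0.82 = 4.19878… → 4.199

4.199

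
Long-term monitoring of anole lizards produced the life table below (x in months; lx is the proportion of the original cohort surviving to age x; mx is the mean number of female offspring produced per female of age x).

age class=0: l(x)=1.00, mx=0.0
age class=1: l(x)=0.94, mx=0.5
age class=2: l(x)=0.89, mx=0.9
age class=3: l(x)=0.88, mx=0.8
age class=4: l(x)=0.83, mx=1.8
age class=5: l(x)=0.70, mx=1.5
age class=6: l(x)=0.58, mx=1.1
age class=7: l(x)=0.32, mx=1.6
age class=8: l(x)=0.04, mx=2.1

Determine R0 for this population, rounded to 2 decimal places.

5.75

lx·mx by age: 0, 0.47, 0.801, 0.704, 1.494, 1.05, 0.638, 0.512, 0.084
R0 = Σ lx·mx = 5.753 → 5.75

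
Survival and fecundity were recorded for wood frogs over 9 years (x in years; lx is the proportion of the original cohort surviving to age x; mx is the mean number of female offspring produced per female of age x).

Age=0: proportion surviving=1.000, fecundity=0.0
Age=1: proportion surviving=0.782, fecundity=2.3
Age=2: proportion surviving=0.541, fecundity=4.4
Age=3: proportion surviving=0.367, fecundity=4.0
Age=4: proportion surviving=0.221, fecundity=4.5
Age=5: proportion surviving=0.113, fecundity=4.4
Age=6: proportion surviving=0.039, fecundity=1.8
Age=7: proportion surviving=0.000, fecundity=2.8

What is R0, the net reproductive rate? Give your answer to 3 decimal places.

lx·mx by age: 0, 1.7986, 2.3804, 1.468, 0.9945, 0.4972, 0.0702, 0
R0 = Σ lx·mx = 7.2089 → 7.209

7.209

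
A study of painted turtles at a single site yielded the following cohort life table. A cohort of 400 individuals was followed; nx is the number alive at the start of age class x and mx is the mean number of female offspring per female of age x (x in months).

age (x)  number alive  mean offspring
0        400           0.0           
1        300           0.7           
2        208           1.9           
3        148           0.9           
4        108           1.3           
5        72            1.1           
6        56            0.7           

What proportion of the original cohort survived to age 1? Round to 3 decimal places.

0.750

l_1 = n_1/n_0 = 300/400 = 0.75 → 0.750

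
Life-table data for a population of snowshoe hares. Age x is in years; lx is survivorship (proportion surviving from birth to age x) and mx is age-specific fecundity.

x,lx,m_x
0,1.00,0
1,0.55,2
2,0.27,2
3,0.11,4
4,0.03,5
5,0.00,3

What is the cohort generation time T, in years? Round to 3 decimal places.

lx·mx: 0, 1.1, 0.54, 0.44, 0.15, 0 → R0 = 2.23
x·lx·mx: 0, 1.1, 1.08, 1.32, 0.6, 0 → Σ = 4.1
T = 4.1 / 2.23 = 1.838565… → 1.839

1.839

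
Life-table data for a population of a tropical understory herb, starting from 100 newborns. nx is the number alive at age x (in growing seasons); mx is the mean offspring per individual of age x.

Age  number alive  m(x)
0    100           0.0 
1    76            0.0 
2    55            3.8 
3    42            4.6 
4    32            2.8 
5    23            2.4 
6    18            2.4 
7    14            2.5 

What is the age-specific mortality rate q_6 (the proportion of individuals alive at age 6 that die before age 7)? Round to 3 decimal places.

lx = nx/n0 = nx/100: 1, 0.76, 0.55, 0.42, 0.32, 0.23, 0.18, 0.14
q_6 = (l_6 − l_7) / l_6 = (0.18 − 0.14) / 0.18
     = 0.04 / 0.18 = 0.222222… → 0.222

0.222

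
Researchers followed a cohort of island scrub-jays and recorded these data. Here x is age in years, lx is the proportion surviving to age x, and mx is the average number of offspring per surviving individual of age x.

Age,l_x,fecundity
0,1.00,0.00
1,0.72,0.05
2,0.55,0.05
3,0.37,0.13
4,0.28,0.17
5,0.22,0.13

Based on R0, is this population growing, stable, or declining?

R0 = Σ lx·mx = 0 + 0.036 + 0.0275 + 0.0481 + 0.0476 + 0.0286 = 0.1878
R0 < 1, so the population is declining.

declining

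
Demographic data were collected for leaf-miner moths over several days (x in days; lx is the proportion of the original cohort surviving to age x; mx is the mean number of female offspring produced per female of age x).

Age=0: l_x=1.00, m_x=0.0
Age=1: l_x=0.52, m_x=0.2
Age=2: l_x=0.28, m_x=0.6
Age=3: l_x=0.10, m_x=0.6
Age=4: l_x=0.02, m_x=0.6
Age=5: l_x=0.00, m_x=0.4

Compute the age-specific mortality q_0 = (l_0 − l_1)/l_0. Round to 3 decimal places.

0.480

q_0 = (l_0 − l_1) / l_0 = (1 − 0.52) / 1
     = 0.48 / 1 = 0.48 → 0.480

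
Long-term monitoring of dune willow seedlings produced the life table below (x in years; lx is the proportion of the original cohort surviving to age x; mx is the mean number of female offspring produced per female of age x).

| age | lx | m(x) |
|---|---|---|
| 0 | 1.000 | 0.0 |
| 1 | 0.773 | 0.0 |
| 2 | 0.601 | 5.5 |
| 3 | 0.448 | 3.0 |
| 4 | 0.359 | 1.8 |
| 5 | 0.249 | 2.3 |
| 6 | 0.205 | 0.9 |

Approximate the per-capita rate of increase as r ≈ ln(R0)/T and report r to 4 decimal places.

R0 = Σ lx·mx = 0 + 0 + 3.3055 + 1.344 + 0.6462 + 0.5727 + 0.1845 = 6.0529
Σ x·lx·mx = 17.1983; T = 17.1983/6.0529 = 2.84133…
r ≈ ln(R0)/T = ln(6.0529)/2.84133… = 0.633695… → 0.6337

0.6337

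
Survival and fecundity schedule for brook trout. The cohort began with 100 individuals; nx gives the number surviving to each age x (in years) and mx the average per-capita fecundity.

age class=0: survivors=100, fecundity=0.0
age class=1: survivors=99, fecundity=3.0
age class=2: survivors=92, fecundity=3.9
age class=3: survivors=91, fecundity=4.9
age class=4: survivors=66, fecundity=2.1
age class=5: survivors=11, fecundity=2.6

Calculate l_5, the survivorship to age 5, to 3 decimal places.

l_5 = n_5/n_0 = 11/100 = 0.11 → 0.110

0.110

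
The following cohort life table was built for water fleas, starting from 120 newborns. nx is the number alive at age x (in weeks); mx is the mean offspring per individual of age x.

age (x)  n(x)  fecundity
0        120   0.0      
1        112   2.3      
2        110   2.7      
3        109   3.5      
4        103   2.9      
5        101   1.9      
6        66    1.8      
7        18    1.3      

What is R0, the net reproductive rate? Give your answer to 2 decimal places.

lx = nx/n0 = nx/120: 1, 0.93333…, 0.91667…, 0.90833…, 0.85833…, 0.84167…, 0.55, 0.15
lx·mx by age: 0, 2.146667…, 2.475…, 3.179167…, 2.489167…, 1.599167…, 0.99, 0.195
R0 = Σ lx·mx = 13.074167… → 13.07

13.07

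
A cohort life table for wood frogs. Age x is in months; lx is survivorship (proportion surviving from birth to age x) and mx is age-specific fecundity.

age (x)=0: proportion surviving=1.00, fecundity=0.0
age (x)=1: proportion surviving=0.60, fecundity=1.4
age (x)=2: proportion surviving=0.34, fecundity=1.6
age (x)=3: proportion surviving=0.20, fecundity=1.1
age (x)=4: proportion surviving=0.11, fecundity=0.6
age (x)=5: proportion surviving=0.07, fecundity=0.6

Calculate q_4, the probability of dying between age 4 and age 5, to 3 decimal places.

0.364

q_4 = (l_4 − l_5) / l_4 = (0.11 − 0.07) / 0.11
     = 0.04 / 0.11 = 0.363636… → 0.364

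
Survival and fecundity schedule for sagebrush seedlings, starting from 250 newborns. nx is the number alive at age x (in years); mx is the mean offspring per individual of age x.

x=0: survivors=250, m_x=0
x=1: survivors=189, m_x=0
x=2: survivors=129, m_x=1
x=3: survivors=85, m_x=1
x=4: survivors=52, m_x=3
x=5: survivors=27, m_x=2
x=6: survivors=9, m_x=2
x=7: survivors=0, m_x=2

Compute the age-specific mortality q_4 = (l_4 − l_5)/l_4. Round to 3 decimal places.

0.481

lx = nx/n0 = nx/250: 1, 0.756, 0.516, 0.34, 0.208, 0.108, 0.036, 0
q_4 = (l_4 − l_5) / l_4 = (0.208 − 0.108) / 0.208
     = 0.1 / 0.208 = 0.480769… → 0.481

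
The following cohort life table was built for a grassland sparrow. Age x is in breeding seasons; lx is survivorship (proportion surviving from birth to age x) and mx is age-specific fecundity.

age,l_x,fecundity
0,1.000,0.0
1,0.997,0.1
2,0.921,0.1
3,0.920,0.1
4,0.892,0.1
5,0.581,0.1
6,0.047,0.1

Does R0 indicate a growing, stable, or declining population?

declining

R0 = Σ lx·mx = 0 + 0.0997 + 0.0921 + 0.092 + 0.0892 + 0.0581 + 0.0047 = 0.4358
R0 < 1, so the population is declining.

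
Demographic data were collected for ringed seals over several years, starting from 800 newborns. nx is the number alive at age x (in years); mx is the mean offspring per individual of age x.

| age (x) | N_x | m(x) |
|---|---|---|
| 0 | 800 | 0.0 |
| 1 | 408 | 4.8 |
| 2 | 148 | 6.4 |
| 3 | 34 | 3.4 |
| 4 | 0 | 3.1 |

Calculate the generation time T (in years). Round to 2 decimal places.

lx = nx/n0 = nx/800: 1, 0.51, 0.185, 0.0425, 0
lx·mx: 0, 2.448, 1.184, 0.1445, 0 → R0 = 3.7765
x·lx·mx: 0, 2.448, 2.368, 0.4335, 0 → Σ = 5.2495
T = 5.2495 / 3.7765 = 1.390044… → 1.39

1.39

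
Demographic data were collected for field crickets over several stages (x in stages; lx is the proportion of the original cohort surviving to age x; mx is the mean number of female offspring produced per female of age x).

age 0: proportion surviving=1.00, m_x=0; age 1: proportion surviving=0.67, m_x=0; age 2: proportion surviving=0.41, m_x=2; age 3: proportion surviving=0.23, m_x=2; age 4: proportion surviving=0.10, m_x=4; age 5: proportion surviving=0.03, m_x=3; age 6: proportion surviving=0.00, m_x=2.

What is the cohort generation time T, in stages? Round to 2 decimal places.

lx·mx: 0, 0, 0.82, 0.46, 0.4, 0.09, 0 → R0 = 1.77
x·lx·mx: 0, 0, 1.64, 1.38, 1.6, 0.45, 0 → Σ = 5.07
T = 5.07 / 1.77 = 2.864407… → 2.86

2.86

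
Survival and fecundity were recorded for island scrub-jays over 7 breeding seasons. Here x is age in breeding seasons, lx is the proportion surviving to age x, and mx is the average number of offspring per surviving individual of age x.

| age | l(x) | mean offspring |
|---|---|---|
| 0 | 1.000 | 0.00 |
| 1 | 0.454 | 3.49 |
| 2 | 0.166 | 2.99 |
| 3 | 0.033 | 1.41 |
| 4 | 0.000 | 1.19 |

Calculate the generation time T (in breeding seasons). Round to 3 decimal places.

lx·mx: 0, 1.58446, 0.49634, 0.04653, 0 → R0 = 2.12733
x·lx·mx: 0, 1.58446, 0.99268, 0.13959, 0 → Σ = 2.71673
T = 2.71673 / 2.12733 = 1.277061… → 1.277

1.277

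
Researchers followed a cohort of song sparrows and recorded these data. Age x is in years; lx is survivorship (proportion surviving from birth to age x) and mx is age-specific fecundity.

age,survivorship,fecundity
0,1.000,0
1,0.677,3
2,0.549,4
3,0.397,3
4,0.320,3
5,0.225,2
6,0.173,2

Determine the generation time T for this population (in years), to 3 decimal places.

2.532

lx·mx: 0, 2.031, 2.196, 1.191, 0.96, 0.45, 0.346 → R0 = 7.174
x·lx·mx: 0, 2.031, 4.392, 3.573, 3.84, 2.25, 2.076 → Σ = 18.162
T = 18.162 / 7.174 = 2.531642… → 2.532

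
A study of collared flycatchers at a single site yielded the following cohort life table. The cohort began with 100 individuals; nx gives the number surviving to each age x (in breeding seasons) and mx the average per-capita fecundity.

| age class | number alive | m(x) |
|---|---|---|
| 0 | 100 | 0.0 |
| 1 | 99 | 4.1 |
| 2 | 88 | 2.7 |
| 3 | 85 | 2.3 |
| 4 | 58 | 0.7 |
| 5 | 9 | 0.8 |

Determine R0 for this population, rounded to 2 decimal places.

8.87

lx = nx/n0 = nx/100: 1, 0.99, 0.88, 0.85, 0.58, 0.09
lx·mx by age: 0, 4.059, 2.376, 1.955, 0.406, 0.072
R0 = Σ lx·mx = 8.868 → 8.87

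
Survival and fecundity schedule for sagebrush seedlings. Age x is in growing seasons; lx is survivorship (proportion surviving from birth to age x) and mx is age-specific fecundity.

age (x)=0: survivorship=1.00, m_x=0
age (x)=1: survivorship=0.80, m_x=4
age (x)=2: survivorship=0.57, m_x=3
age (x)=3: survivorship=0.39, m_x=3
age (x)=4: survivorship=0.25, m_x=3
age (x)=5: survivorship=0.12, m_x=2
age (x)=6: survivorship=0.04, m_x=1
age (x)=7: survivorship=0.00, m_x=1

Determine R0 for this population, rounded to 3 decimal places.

lx·mx by age: 0, 3.2, 1.71, 1.17, 0.75, 0.24, 0.04, 0
R0 = Σ lx·mx = 7.11 → 7.110

7.110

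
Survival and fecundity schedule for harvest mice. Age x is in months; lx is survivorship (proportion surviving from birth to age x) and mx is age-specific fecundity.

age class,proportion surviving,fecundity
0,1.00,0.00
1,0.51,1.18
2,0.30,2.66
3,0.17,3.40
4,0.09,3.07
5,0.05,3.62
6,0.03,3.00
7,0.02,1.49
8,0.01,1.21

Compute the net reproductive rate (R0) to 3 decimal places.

lx·mx by age: 0, 0.6018, 0.798, 0.578, 0.2763, 0.181, 0.09, 0.0298, 0.0121
R0 = Σ lx·mx = 2.567 → 2.567

2.567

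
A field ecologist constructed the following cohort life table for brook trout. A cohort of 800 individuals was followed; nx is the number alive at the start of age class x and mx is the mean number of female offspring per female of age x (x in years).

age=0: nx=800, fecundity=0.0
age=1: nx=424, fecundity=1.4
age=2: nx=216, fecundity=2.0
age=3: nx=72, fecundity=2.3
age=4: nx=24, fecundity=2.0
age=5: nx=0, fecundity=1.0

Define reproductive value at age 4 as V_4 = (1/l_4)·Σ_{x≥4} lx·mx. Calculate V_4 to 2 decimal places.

2.00

lx = nx/n0 = nx/800: 1, 0.53, 0.27, 0.09, 0.03, 0
lx·mx for x ≥ 4: 0.06, 0 → sum = 0.06
V_4 = 0.06 / l_4 = 0.06 / 0.03 = 2 → 2.00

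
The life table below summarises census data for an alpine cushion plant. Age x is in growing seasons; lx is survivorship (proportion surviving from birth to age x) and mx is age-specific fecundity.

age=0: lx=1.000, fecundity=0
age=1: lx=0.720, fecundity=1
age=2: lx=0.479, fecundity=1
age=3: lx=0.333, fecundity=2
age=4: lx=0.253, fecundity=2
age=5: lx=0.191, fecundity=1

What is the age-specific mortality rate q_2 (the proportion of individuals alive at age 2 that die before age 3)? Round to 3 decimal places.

q_2 = (l_2 − l_3) / l_2 = (0.479 − 0.333) / 0.479
     = 0.146 / 0.479 = 0.304802… → 0.305

0.305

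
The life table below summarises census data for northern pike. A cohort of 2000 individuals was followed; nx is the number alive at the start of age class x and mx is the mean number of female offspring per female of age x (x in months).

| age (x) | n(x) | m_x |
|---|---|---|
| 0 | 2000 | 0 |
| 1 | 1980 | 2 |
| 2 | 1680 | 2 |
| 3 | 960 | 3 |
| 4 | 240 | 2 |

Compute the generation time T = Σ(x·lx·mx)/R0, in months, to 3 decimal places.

lx = nx/n0 = nx/2000: 1, 0.99, 0.84, 0.48, 0.12
lx·mx: 0, 1.98, 1.68, 1.44, 0.24 → R0 = 5.34
x·lx·mx: 0, 1.98, 3.36, 4.32, 0.96 → Σ = 10.62
T = 10.62 / 5.34 = 1.988764… → 1.989

1.989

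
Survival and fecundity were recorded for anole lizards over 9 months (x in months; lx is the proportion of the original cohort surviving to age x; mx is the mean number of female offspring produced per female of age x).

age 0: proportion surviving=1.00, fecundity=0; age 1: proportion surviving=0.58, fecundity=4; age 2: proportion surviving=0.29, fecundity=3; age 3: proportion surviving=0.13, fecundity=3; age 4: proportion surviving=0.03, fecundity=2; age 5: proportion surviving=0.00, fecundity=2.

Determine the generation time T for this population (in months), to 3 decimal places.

lx·mx: 0, 2.32, 0.87, 0.39, 0.06, 0 → R0 = 3.64
x·lx·mx: 0, 2.32, 1.74, 1.17, 0.24, 0 → Σ = 5.47
T = 5.47 / 3.64 = 1.502747… → 1.503

1.503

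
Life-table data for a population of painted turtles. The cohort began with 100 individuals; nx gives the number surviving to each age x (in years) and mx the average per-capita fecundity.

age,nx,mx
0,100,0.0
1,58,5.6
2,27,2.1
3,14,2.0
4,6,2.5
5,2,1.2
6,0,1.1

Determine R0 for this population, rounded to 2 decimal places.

4.27

lx = nx/n0 = nx/100: 1, 0.58, 0.27, 0.14, 0.06, 0.02, 0
lx·mx by age: 0, 3.248, 0.567, 0.28, 0.15, 0.024, 0
R0 = Σ lx·mx = 4.269 → 4.27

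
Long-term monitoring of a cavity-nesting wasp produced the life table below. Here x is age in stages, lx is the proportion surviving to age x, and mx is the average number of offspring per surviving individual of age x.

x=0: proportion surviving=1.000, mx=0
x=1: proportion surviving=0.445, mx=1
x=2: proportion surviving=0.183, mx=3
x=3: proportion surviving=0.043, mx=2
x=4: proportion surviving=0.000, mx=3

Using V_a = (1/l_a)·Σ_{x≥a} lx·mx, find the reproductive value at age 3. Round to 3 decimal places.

lx·mx for x ≥ 3: 0.086, 0 → sum = 0.086
V_3 = 0.086 / l_3 = 0.086 / 0.043 = 2 → 2.000

2.000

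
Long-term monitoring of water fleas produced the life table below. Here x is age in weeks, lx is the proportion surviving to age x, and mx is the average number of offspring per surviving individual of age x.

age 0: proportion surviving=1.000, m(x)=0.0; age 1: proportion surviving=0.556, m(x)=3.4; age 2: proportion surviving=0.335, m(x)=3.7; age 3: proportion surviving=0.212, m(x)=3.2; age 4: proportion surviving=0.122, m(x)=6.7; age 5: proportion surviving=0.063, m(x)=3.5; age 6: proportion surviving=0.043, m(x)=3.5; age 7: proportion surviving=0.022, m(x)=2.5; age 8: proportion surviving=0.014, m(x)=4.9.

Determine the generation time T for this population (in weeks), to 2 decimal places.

2.46

lx·mx: 0, 1.8904, 1.2395, 0.6784, 0.8174, 0.2205, 0.1505, 0.055, 0.0686 → R0 = 5.1203
x·lx·mx: 0, 1.8904, 2.479, 2.0352, 3.2696, 1.1025, 0.903, 0.385, 0.5488 → Σ = 12.6135
T = 12.6135 / 5.1203 = 2.46343… → 2.46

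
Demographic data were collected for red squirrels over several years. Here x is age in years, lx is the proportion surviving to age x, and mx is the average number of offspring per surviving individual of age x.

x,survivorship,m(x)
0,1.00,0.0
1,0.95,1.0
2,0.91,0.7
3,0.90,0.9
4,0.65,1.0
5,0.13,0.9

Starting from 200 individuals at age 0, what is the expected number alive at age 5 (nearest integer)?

26

Expected survivors = N0 · l_5 = 200 × 0.13 = 26 → 26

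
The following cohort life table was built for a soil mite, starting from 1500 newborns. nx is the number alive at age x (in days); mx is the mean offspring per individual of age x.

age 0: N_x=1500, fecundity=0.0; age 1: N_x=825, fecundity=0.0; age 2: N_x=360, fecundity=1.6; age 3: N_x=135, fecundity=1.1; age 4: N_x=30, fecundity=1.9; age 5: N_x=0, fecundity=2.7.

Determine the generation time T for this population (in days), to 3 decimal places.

2.336

lx = nx/n0 = nx/1500: 1, 0.55, 0.24, 0.09, 0.02, 0
lx·mx: 0, 0, 0.384, 0.099, 0.038, 0 → R0 = 0.521
x·lx·mx: 0, 0, 0.768, 0.297, 0.152, 0 → Σ = 1.217
T = 1.217 / 0.521 = 2.335893… → 2.336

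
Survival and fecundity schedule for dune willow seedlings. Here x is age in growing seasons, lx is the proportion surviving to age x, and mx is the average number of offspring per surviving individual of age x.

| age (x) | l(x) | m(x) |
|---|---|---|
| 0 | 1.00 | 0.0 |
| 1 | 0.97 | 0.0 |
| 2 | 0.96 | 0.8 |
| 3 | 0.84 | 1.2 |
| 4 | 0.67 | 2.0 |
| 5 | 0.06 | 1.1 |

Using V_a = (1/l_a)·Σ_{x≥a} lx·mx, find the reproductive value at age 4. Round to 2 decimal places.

2.10

lx·mx for x ≥ 4: 1.34, 0.066 → sum = 1.406
V_4 = 1.406 / l_4 = 1.406 / 0.67 = 2.098507… → 2.10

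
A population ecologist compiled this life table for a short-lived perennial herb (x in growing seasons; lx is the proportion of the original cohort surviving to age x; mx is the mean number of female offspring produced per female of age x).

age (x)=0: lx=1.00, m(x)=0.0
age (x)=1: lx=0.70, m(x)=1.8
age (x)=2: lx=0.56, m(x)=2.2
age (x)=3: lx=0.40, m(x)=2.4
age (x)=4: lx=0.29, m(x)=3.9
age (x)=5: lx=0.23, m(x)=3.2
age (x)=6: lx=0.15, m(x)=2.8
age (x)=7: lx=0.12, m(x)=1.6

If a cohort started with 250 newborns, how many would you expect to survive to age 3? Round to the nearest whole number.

100

Expected survivors = N0 · l_3 = 250 × 0.40 = 100 → 100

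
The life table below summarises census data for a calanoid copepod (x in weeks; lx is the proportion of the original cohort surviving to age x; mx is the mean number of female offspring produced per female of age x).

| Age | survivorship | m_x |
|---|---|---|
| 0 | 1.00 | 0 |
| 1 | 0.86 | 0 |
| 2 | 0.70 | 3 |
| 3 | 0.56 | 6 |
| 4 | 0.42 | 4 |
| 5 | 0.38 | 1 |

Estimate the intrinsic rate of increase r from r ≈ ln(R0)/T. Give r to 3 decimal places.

0.663

R0 = Σ lx·mx = 0 + 0 + 2.1 + 3.36 + 1.68 + 0.38 = 7.52
Σ x·lx·mx = 22.9; T = 22.9/7.52 = 3.04521…
r ≈ ln(R0)/T = ln(7.52)/3.04521… = 0.66254… → 0.663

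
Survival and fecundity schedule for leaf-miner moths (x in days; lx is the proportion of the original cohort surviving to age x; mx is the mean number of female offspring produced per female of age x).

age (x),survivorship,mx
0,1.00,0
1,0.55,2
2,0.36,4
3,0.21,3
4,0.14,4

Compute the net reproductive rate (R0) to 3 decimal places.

lx·mx by age: 0, 1.1, 1.44, 0.63, 0.56
R0 = Σ lx·mx = 3.73 → 3.730

3.730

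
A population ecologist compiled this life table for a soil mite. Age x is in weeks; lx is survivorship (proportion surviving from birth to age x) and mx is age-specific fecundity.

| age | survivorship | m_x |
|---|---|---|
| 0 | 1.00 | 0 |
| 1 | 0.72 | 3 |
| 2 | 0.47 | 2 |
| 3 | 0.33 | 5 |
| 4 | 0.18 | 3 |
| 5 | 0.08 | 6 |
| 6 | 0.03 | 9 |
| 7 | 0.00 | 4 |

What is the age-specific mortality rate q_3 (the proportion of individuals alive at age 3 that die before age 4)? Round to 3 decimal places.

q_3 = (l_3 − l_4) / l_3 = (0.33 − 0.18) / 0.33
     = 0.15 / 0.33 = 0.454545… → 0.455

0.455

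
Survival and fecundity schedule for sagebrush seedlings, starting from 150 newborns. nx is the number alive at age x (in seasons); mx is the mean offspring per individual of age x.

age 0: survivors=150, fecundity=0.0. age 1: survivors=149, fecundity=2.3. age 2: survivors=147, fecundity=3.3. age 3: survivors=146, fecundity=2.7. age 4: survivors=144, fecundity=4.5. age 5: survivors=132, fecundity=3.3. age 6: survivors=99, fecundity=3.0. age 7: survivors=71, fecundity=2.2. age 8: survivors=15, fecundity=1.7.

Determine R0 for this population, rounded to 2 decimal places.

lx = nx/n0 = nx/150: 1, 0.99333…, 0.98, 0.97333…, 0.96, 0.88, 0.66, 0.47333…, 0.1
lx·mx by age: 0, 2.284667…, 3.234, 2.628…, 4.32, 2.904, 1.98, 1.041333…, 0.17
R0 = Σ lx·mx = 18.562… → 18.56

18.56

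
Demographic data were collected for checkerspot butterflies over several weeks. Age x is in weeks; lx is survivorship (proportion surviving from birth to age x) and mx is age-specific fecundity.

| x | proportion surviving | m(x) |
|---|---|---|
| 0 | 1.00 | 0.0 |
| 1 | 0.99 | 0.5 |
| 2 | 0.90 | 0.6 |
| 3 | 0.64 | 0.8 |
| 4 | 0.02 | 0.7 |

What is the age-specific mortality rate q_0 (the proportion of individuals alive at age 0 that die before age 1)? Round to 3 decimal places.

0.010

q_0 = (l_0 − l_1) / l_0 = (1 − 0.99) / 1
     = 0.01 / 1 = 0.01 → 0.010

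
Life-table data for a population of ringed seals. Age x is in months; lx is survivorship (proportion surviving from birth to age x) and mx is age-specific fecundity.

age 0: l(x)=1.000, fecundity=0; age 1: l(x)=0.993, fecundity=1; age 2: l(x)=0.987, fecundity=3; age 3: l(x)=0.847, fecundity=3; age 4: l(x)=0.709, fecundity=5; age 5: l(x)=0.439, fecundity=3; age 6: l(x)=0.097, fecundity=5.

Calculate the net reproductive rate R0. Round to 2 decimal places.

lx·mx by age: 0, 0.993, 2.961, 2.541, 3.545, 1.317, 0.485
R0 = Σ lx·mx = 11.842 → 11.84

11.84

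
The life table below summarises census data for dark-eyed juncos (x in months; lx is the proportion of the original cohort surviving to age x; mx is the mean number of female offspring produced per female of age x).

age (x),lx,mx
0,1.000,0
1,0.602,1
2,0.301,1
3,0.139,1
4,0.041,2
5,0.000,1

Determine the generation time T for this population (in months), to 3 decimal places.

1.734

lx·mx: 0, 0.602, 0.301, 0.139, 0.082, 0 → R0 = 1.124
x·lx·mx: 0, 0.602, 0.602, 0.417, 0.328, 0 → Σ = 1.949
T = 1.949 / 1.124 = 1.733986… → 1.734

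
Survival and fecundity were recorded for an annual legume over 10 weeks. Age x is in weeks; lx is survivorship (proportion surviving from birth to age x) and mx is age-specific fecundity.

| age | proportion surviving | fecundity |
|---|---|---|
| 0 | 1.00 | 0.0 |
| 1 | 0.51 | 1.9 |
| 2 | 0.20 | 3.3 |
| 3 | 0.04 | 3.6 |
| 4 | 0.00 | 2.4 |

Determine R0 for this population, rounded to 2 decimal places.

lx·mx by age: 0, 0.969, 0.66, 0.144, 0
R0 = Σ lx·mx = 1.773 → 1.77

1.77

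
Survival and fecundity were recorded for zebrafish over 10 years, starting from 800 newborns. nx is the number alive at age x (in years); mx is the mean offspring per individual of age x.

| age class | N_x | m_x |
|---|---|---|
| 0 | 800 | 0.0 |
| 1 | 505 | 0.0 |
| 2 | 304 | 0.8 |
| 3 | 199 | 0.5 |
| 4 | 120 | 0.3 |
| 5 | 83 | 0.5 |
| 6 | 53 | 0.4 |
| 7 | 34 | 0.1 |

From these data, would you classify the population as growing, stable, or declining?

lx = nx/n0 = nx/800: 1, 0.63125, 0.38, 0.24875, 0.15, 0.10375, 0.06625, 0.0425
R0 = Σ lx·mx = 0 + 0 + 0.304 + 0.124375 + 0.045 + 0.051875 + 0.0265 + 0.00425 = 0.556
R0 < 1, so the population is declining.

declining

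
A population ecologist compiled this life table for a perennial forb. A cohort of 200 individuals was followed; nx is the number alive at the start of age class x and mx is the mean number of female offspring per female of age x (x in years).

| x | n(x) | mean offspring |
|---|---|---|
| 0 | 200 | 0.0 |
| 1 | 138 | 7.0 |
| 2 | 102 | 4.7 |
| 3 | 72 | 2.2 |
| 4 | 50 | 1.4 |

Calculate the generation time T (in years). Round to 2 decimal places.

lx = nx/n0 = nx/200: 1, 0.69, 0.51, 0.36, 0.25
lx·mx: 0, 4.83, 2.397, 0.792, 0.35 → R0 = 8.369
x·lx·mx: 0, 4.83, 4.794, 2.376, 1.4 → Σ = 13.4
T = 13.4 / 8.369 = 1.601147… → 1.60

1.60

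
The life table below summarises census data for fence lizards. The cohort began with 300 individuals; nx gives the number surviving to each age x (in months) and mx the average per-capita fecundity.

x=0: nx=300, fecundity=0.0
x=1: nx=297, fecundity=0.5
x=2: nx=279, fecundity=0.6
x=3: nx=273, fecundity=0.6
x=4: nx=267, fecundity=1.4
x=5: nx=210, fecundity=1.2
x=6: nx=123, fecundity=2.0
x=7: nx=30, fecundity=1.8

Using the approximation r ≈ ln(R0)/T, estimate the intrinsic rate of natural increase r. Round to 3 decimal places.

lx = nx/n0 = nx/300: 1, 0.99, 0.93, 0.91, 0.89, 0.7, 0.41, 0.1
R0 = Σ lx·mx = 0 + 0.495 + 0.558 + 0.546 + 1.246 + 0.84 + 0.82 + 0.18 = 4.685
Σ x·lx·mx = 18.613; T = 18.613/4.685 = 3.97289…
r ≈ ln(R0)/T = ln(4.685)/3.97289… = 0.38873… → 0.389

0.389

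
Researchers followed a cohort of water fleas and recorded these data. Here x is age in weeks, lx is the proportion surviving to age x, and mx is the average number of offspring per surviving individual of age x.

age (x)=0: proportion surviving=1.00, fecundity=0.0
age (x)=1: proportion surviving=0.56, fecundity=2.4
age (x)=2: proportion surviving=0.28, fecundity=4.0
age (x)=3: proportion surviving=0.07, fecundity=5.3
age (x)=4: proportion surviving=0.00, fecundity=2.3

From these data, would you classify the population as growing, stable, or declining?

growing

R0 = Σ lx·mx = 0 + 1.344 + 1.12 + 0.371 + 0 = 2.835
R0 > 1, so the population is growing.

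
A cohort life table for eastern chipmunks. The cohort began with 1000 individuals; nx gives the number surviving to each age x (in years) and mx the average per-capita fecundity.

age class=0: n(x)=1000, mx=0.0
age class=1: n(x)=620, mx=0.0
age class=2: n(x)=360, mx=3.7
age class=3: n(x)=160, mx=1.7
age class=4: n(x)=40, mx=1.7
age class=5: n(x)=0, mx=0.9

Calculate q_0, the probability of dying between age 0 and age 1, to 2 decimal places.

lx = nx/n0 = nx/1000: 1, 0.62, 0.36, 0.16, 0.04, 0
q_0 = (l_0 − l_1) / l_0 = (1 − 0.62) / 1
     = 0.38 / 1 = 0.38 → 0.38

0.38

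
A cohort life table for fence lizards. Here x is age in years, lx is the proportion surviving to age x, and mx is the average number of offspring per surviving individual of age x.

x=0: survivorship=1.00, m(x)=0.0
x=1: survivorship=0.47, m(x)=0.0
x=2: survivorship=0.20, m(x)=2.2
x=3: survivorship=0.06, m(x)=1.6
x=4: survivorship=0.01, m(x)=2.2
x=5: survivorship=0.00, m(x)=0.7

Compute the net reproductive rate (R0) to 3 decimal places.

0.558

lx·mx by age: 0, 0, 0.44, 0.096, 0.022, 0
R0 = Σ lx·mx = 0.558 → 0.558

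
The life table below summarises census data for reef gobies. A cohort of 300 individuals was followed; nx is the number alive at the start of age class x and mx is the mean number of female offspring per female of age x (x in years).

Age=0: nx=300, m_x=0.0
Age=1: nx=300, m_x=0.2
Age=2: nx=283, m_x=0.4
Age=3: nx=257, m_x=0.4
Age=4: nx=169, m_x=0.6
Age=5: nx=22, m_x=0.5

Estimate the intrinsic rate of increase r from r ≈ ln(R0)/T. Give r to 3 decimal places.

0.095

lx = nx/n0 = nx/300: 1, 1, 0.94333…, 0.85667…, 0.56333…, 0.07333…
R0 = Σ lx·mx = 0 + 0.2 + 0.37733… + 0.34267… + 0.338… + 0.03667… = 1.294667…
Σ x·lx·mx = 3.518…; T = 3.518…/1.294667… = 2.7173…
r ≈ ln(R0)/T = ln(1.294667…)/2.7173… = 0.09504… → 0.095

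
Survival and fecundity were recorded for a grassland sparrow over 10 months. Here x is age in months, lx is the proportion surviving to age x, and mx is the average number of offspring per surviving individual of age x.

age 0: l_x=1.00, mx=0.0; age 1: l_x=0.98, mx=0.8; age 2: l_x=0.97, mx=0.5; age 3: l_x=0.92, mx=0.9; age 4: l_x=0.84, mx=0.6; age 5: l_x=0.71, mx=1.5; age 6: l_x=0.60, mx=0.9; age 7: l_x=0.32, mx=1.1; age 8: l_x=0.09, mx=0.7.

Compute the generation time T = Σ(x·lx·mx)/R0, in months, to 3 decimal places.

lx·mx: 0, 0.784, 0.485, 0.828, 0.504, 1.065, 0.54, 0.352, 0.063 → R0 = 4.621
x·lx·mx: 0, 0.784, 0.97, 2.484, 2.016, 5.325, 3.24, 2.464, 0.504 → Σ = 17.787
T = 17.787 / 4.621 = 3.849167… → 3.849

3.849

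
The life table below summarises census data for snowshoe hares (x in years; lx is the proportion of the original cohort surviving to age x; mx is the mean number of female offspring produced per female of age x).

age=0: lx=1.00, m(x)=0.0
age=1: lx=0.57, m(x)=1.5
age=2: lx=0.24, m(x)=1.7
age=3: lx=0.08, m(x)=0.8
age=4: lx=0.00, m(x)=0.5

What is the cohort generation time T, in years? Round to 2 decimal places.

1.40

lx·mx: 0, 0.855, 0.408, 0.064, 0 → R0 = 1.327
x·lx·mx: 0, 0.855, 0.816, 0.192, 0 → Σ = 1.863
T = 1.863 / 1.327 = 1.403919… → 1.40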